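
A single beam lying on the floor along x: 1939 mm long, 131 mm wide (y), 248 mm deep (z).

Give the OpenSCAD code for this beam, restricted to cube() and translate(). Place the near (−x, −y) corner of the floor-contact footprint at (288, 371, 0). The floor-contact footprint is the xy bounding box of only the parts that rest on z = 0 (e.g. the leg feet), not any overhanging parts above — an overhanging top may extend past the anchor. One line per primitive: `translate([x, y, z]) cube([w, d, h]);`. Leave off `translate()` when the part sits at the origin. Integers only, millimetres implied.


translate([288, 371, 0]) cube([1939, 131, 248]);


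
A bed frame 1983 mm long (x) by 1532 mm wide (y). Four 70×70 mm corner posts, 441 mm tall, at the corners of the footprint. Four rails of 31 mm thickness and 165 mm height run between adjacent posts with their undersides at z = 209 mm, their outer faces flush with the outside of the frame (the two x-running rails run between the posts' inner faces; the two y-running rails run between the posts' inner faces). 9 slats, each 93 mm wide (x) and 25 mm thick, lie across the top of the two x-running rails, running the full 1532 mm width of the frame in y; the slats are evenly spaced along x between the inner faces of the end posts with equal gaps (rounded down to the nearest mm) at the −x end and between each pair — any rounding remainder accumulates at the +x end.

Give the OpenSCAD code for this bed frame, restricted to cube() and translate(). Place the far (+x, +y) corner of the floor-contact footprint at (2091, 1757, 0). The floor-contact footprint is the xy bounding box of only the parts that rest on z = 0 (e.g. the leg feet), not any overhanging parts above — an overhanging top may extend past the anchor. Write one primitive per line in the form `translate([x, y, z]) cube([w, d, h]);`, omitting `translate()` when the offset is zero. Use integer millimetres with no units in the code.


translate([108, 225, 0]) cube([70, 70, 441]);
translate([108, 1687, 0]) cube([70, 70, 441]);
translate([2021, 225, 0]) cube([70, 70, 441]);
translate([2021, 1687, 0]) cube([70, 70, 441]);
translate([178, 225, 209]) cube([1843, 31, 165]);
translate([178, 1726, 209]) cube([1843, 31, 165]);
translate([108, 295, 209]) cube([31, 1392, 165]);
translate([2060, 295, 209]) cube([31, 1392, 165]);
translate([278, 225, 374]) cube([93, 1532, 25]);
translate([471, 225, 374]) cube([93, 1532, 25]);
translate([664, 225, 374]) cube([93, 1532, 25]);
translate([857, 225, 374]) cube([93, 1532, 25]);
translate([1050, 225, 374]) cube([93, 1532, 25]);
translate([1243, 225, 374]) cube([93, 1532, 25]);
translate([1436, 225, 374]) cube([93, 1532, 25]);
translate([1629, 225, 374]) cube([93, 1532, 25]);
translate([1822, 225, 374]) cube([93, 1532, 25]);


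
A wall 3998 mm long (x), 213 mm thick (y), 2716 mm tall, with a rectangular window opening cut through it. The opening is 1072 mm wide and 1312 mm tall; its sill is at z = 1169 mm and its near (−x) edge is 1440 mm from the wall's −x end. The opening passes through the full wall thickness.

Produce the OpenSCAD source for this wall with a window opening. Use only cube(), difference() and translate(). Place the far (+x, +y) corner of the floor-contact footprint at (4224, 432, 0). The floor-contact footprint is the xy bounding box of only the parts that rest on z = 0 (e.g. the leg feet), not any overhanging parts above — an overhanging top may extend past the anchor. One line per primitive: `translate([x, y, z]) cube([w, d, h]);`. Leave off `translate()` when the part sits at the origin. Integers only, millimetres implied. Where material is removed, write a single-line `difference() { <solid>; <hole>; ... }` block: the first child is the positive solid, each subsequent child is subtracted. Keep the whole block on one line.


difference() { translate([226, 219, 0]) cube([3998, 213, 2716]); translate([1666, 219, 1169]) cube([1072, 213, 1312]); }


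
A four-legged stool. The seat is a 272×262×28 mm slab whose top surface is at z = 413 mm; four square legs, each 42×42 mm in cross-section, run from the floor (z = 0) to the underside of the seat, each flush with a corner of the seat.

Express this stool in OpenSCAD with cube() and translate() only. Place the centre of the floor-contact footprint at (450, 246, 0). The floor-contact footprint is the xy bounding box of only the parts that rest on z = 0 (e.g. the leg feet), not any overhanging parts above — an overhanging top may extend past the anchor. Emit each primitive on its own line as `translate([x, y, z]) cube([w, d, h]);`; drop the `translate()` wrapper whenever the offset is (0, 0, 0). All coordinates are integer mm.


translate([314, 115, 385]) cube([272, 262, 28]);
translate([314, 115, 0]) cube([42, 42, 385]);
translate([544, 115, 0]) cube([42, 42, 385]);
translate([314, 335, 0]) cube([42, 42, 385]);
translate([544, 335, 0]) cube([42, 42, 385]);


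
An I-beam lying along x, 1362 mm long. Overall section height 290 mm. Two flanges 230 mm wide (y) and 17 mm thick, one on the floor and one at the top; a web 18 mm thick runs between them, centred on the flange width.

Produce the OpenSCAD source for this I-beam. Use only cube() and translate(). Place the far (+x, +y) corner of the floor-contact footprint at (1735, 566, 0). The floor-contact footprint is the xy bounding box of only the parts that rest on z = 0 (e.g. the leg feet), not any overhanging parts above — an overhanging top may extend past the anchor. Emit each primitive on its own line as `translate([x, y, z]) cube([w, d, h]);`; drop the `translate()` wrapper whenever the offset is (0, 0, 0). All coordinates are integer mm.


translate([373, 336, 0]) cube([1362, 230, 17]);
translate([373, 442, 17]) cube([1362, 18, 256]);
translate([373, 336, 273]) cube([1362, 230, 17]);


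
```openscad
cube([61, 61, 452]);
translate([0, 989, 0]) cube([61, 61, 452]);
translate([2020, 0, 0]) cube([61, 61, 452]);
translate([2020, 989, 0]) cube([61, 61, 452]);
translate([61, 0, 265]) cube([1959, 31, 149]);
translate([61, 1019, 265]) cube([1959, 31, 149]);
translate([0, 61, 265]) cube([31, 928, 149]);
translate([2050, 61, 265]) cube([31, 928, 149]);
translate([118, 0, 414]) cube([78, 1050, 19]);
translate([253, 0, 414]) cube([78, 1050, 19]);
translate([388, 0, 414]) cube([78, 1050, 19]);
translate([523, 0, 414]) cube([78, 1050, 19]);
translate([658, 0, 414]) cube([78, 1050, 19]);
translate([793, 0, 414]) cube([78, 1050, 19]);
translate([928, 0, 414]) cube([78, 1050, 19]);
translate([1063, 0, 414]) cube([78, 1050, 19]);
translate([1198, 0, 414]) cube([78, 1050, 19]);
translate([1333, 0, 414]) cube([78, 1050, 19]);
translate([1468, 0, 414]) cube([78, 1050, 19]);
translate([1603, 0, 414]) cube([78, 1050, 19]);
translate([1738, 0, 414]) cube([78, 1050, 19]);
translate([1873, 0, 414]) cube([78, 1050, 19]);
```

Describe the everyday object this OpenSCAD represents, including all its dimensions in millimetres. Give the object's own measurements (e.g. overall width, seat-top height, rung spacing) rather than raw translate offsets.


A bed frame 2081 mm long (x) by 1050 mm wide (y). Four 61×61 mm corner posts, 452 mm tall, at the corners of the footprint. Four rails of 31 mm thickness and 149 mm height run between adjacent posts with their undersides at z = 265 mm, their outer faces flush with the outside of the frame (the two x-running rails run between the posts' inner faces; the two y-running rails run between the posts' inner faces). 14 slats, each 78 mm wide (x) and 19 mm thick, lie across the top of the two x-running rails, running the full 1050 mm width of the frame in y; along x they sit between the end posts with a 57 mm gap after the −x posts and between neighbouring slats, leaving 69 mm before the +x posts.


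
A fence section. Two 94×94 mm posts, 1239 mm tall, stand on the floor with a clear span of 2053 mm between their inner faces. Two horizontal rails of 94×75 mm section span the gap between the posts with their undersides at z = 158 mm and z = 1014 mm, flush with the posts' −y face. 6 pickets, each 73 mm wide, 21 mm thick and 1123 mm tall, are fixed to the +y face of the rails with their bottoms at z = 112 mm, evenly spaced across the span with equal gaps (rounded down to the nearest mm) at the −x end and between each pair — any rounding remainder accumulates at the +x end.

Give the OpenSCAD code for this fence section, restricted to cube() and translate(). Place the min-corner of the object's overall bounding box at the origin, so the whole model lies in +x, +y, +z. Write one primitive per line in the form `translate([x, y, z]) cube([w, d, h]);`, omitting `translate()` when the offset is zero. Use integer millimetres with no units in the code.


cube([94, 94, 1239]);
translate([2147, 0, 0]) cube([94, 94, 1239]);
translate([94, 0, 158]) cube([2053, 94, 75]);
translate([94, 0, 1014]) cube([2053, 94, 75]);
translate([324, 94, 112]) cube([73, 21, 1123]);
translate([627, 94, 112]) cube([73, 21, 1123]);
translate([930, 94, 112]) cube([73, 21, 1123]);
translate([1233, 94, 112]) cube([73, 21, 1123]);
translate([1536, 94, 112]) cube([73, 21, 1123]);
translate([1839, 94, 112]) cube([73, 21, 1123]);


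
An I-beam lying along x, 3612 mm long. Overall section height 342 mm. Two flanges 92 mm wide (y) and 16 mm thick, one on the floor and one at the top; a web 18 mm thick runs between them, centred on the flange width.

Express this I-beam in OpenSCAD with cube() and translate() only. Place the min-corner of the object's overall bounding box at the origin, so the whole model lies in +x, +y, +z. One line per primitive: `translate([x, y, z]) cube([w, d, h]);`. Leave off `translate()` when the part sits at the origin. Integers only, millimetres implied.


cube([3612, 92, 16]);
translate([0, 37, 16]) cube([3612, 18, 310]);
translate([0, 0, 326]) cube([3612, 92, 16]);


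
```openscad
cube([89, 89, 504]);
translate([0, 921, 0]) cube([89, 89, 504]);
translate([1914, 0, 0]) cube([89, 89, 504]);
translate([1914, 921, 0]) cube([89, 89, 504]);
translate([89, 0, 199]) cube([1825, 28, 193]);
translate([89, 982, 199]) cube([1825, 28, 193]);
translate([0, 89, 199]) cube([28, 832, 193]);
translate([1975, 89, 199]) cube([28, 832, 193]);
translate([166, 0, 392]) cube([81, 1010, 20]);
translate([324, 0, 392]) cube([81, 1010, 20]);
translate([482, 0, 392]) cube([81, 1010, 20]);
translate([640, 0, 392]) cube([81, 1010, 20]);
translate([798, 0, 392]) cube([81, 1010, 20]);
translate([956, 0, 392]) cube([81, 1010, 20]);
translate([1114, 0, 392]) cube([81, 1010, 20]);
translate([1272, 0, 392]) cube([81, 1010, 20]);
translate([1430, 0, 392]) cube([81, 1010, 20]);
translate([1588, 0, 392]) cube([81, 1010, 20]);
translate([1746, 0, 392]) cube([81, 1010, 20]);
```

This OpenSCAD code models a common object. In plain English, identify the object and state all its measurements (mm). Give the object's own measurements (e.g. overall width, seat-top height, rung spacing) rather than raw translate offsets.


A bed frame 2003 mm long (x) by 1010 mm wide (y). Four 89×89 mm corner posts, 504 mm tall, at the corners of the footprint. Four rails of 28 mm thickness and 193 mm height run between adjacent posts with their undersides at z = 199 mm, their outer faces flush with the outside of the frame (the two x-running rails run between the posts' inner faces; the two y-running rails run between the posts' inner faces). 11 slats, each 81 mm wide (x) and 20 mm thick, lie across the top of the two x-running rails, running the full 1010 mm width of the frame in y; along x they sit between the end posts with a 77 mm gap after the −x posts and between neighbouring slats, leaving 87 mm before the +x posts.


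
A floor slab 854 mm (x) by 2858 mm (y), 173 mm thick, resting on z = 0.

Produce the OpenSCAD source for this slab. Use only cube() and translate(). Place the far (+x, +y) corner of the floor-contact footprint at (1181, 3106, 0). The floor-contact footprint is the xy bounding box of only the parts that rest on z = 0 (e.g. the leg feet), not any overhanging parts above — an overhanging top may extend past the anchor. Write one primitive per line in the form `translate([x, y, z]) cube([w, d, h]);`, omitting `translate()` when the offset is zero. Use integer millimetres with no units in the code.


translate([327, 248, 0]) cube([854, 2858, 173]);


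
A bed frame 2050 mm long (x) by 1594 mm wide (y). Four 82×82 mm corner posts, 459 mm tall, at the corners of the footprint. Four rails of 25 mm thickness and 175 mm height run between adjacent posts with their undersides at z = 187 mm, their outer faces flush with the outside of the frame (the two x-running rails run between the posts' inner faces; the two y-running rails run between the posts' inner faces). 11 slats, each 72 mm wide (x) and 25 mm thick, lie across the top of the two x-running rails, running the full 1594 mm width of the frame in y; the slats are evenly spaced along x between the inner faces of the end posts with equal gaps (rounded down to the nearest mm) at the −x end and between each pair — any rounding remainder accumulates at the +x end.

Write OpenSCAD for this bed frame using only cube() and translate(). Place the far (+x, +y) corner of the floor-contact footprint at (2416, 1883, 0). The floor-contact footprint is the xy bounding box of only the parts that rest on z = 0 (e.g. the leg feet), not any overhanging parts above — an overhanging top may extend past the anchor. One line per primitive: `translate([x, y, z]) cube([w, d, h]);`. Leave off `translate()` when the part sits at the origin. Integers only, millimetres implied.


// slat z = rail_z + rail_h = 187 + 175 = 362
// slat gap = ⌊(1886 − 11·72) / 12⌋ = 91
translate([366, 289, 0]) cube([82, 82, 459]);
translate([366, 1801, 0]) cube([82, 82, 459]);
translate([2334, 289, 0]) cube([82, 82, 459]);
translate([2334, 1801, 0]) cube([82, 82, 459]);
translate([448, 289, 187]) cube([1886, 25, 175]);
translate([448, 1858, 187]) cube([1886, 25, 175]);
translate([366, 371, 187]) cube([25, 1430, 175]);
translate([2391, 371, 187]) cube([25, 1430, 175]);
translate([539, 289, 362]) cube([72, 1594, 25]);
translate([702, 289, 362]) cube([72, 1594, 25]);
translate([865, 289, 362]) cube([72, 1594, 25]);
translate([1028, 289, 362]) cube([72, 1594, 25]);
translate([1191, 289, 362]) cube([72, 1594, 25]);
translate([1354, 289, 362]) cube([72, 1594, 25]);
translate([1517, 289, 362]) cube([72, 1594, 25]);
translate([1680, 289, 362]) cube([72, 1594, 25]);
translate([1843, 289, 362]) cube([72, 1594, 25]);
translate([2006, 289, 362]) cube([72, 1594, 25]);
translate([2169, 289, 362]) cube([72, 1594, 25]);


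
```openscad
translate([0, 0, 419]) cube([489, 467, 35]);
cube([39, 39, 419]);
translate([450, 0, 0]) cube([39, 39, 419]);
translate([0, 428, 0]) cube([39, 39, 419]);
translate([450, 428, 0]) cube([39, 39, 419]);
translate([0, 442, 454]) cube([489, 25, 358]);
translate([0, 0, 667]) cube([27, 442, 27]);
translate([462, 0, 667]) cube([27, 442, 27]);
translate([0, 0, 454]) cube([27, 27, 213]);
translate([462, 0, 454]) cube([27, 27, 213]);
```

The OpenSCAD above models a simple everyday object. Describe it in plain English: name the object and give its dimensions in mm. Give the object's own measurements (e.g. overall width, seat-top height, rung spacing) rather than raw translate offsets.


A chair. The seat is a 489×467×35 mm slab with its top at z = 454 mm, on four 39×39 mm corner legs (flush with the seat edges, standing on z = 0). A flat backrest 25 mm thick, 358 mm tall, spans the full seat width and rises from the seat top along its +y edge, rear face flush with the rear of the seat. Two armrests of 27×27 mm section run along each side from the seat's front edge to the front of the backrest, top faces 240 mm above the seat top and outer faces flush with the seat's x-edges; a 27×27 mm post under the front of each armrest stands on the seat at the front corner.


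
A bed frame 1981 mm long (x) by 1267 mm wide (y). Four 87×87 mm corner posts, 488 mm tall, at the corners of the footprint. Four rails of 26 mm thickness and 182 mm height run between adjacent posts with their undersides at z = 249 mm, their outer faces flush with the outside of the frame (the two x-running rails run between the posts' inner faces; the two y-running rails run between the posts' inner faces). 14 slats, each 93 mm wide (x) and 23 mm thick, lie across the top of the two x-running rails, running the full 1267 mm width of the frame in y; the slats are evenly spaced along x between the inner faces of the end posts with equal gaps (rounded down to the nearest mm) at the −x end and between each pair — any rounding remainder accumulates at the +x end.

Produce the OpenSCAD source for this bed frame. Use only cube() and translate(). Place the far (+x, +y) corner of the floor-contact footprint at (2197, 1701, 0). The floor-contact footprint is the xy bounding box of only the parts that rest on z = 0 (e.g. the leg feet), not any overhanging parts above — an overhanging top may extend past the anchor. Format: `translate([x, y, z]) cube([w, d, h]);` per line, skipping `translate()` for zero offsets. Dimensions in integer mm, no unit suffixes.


translate([216, 434, 0]) cube([87, 87, 488]);
translate([216, 1614, 0]) cube([87, 87, 488]);
translate([2110, 434, 0]) cube([87, 87, 488]);
translate([2110, 1614, 0]) cube([87, 87, 488]);
translate([303, 434, 249]) cube([1807, 26, 182]);
translate([303, 1675, 249]) cube([1807, 26, 182]);
translate([216, 521, 249]) cube([26, 1093, 182]);
translate([2171, 521, 249]) cube([26, 1093, 182]);
translate([336, 434, 431]) cube([93, 1267, 23]);
translate([462, 434, 431]) cube([93, 1267, 23]);
translate([588, 434, 431]) cube([93, 1267, 23]);
translate([714, 434, 431]) cube([93, 1267, 23]);
translate([840, 434, 431]) cube([93, 1267, 23]);
translate([966, 434, 431]) cube([93, 1267, 23]);
translate([1092, 434, 431]) cube([93, 1267, 23]);
translate([1218, 434, 431]) cube([93, 1267, 23]);
translate([1344, 434, 431]) cube([93, 1267, 23]);
translate([1470, 434, 431]) cube([93, 1267, 23]);
translate([1596, 434, 431]) cube([93, 1267, 23]);
translate([1722, 434, 431]) cube([93, 1267, 23]);
translate([1848, 434, 431]) cube([93, 1267, 23]);
translate([1974, 434, 431]) cube([93, 1267, 23]);


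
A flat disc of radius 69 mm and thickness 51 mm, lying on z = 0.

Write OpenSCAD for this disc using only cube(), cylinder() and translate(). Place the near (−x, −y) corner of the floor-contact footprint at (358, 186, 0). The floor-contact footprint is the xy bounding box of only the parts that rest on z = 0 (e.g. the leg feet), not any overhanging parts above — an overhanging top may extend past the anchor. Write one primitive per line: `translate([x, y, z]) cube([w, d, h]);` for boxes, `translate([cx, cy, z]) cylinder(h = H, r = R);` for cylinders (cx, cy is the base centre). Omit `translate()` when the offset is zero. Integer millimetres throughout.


translate([427, 255, 0]) cylinder(h = 51, r = 69);


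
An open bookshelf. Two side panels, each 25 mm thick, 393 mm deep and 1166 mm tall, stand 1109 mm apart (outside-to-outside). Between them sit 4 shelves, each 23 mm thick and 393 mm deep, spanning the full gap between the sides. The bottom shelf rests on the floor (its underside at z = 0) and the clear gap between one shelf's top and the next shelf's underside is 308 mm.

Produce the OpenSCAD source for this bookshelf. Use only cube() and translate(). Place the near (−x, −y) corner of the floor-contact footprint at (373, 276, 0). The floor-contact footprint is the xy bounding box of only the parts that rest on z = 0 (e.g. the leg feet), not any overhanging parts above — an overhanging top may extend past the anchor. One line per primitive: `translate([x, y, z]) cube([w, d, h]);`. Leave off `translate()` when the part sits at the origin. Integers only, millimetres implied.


translate([373, 276, 0]) cube([25, 393, 1166]);
translate([1457, 276, 0]) cube([25, 393, 1166]);
translate([398, 276, 0]) cube([1059, 393, 23]);
translate([398, 276, 331]) cube([1059, 393, 23]);
translate([398, 276, 662]) cube([1059, 393, 23]);
translate([398, 276, 993]) cube([1059, 393, 23]);


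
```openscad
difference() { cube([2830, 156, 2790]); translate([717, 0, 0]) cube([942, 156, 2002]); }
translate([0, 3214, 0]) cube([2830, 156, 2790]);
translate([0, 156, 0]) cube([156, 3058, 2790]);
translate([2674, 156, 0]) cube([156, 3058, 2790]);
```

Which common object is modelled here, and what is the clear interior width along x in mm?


A single room. The interior width is 2518 mm.

Four walls enclosing a rectangle with a door in the front wall — a room. Outside width 2830 minus two 156 mm walls gives 2518 mm.


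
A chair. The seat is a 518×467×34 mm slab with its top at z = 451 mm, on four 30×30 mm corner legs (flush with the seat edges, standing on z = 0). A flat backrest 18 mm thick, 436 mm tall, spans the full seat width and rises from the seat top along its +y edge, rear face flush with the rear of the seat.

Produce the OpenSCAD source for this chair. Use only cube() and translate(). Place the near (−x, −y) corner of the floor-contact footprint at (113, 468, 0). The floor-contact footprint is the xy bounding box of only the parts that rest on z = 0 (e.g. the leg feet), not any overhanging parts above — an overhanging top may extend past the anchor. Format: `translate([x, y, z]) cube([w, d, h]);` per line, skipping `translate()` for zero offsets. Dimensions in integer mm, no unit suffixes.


// leg_h = 451 - 34 = 417
translate([113, 468, 417]) cube([518, 467, 34]);
translate([113, 468, 0]) cube([30, 30, 417]);
translate([601, 468, 0]) cube([30, 30, 417]);
translate([113, 905, 0]) cube([30, 30, 417]);
translate([601, 905, 0]) cube([30, 30, 417]);
translate([113, 917, 451]) cube([518, 18, 436]);


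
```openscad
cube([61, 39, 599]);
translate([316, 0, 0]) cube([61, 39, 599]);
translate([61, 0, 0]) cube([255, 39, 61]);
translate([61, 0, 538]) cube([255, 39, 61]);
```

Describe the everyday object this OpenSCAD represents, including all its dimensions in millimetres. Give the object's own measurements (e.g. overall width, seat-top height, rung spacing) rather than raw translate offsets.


A rectangular picture frame lying in the x–z plane (depth along y). The opening is 255 mm wide (x) by 477 mm tall (z), surrounded by a border 61 mm wide on all four sides. The frame is 39 mm deep and is made of two full-height vertical stiles with two horizontal rails fitted between them.


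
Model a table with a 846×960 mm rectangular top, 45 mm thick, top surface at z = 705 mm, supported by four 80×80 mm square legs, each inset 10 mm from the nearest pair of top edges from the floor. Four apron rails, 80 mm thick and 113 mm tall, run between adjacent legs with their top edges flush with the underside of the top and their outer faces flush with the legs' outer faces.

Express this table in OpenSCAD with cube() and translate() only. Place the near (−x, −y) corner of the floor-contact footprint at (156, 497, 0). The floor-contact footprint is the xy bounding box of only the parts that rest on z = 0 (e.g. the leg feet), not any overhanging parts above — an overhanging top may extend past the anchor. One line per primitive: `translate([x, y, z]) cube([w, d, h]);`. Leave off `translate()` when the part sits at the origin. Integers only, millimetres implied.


// leg_h = 705 - 45 = 660
// apron z = 660 - 113 = 547
translate([146, 487, 660]) cube([846, 960, 45]);
translate([156, 497, 0]) cube([80, 80, 660]);
translate([902, 497, 0]) cube([80, 80, 660]);
translate([156, 1357, 0]) cube([80, 80, 660]);
translate([902, 1357, 0]) cube([80, 80, 660]);
translate([236, 497, 547]) cube([666, 80, 113]);
translate([236, 1357, 547]) cube([666, 80, 113]);
translate([156, 577, 547]) cube([80, 780, 113]);
translate([902, 577, 547]) cube([80, 780, 113]);


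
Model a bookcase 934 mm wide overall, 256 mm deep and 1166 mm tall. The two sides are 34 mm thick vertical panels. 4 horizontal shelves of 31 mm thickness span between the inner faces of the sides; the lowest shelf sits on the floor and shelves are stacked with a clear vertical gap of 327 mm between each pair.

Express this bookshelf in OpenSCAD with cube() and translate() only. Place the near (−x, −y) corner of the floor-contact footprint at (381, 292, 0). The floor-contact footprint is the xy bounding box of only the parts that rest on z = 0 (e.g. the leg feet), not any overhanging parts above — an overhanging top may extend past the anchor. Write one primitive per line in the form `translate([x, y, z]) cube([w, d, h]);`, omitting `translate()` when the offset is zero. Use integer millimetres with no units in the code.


translate([381, 292, 0]) cube([34, 256, 1166]);
translate([1281, 292, 0]) cube([34, 256, 1166]);
translate([415, 292, 0]) cube([866, 256, 31]);
translate([415, 292, 358]) cube([866, 256, 31]);
translate([415, 292, 716]) cube([866, 256, 31]);
translate([415, 292, 1074]) cube([866, 256, 31]);


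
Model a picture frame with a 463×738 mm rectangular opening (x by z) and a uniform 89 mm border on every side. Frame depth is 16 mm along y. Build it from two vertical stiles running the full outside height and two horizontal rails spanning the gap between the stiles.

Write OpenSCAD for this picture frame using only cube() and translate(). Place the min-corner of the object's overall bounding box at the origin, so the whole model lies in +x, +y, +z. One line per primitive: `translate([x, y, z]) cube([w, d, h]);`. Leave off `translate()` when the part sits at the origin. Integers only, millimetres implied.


cube([89, 16, 916]);
translate([552, 0, 0]) cube([89, 16, 916]);
translate([89, 0, 0]) cube([463, 16, 89]);
translate([89, 0, 827]) cube([463, 16, 89]);


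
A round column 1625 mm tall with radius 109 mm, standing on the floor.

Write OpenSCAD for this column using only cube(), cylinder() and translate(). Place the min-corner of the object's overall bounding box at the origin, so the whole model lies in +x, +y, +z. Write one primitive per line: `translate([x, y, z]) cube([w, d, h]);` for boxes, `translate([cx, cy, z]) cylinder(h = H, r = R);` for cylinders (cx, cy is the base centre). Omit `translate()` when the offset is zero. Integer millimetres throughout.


translate([109, 109, 0]) cylinder(h = 1625, r = 109);


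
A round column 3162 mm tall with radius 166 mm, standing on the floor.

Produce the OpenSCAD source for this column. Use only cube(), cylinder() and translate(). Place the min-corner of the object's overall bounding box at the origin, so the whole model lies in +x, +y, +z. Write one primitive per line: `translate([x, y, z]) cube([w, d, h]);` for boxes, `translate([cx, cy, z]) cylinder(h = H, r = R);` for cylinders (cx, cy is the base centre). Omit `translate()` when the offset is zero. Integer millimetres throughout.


translate([166, 166, 0]) cylinder(h = 3162, r = 166);


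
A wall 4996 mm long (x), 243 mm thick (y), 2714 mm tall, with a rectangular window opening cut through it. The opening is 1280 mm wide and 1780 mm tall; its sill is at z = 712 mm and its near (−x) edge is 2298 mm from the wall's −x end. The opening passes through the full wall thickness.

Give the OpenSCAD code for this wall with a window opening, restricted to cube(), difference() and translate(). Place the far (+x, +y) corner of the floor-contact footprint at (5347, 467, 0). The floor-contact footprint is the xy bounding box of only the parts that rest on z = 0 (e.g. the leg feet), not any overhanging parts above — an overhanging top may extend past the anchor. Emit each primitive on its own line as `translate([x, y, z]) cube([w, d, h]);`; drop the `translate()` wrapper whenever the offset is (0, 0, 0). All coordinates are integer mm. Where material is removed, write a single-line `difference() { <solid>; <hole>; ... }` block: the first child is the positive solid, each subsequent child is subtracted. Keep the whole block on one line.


difference() { translate([351, 224, 0]) cube([4996, 243, 2714]); translate([2649, 224, 712]) cube([1280, 243, 1780]); }


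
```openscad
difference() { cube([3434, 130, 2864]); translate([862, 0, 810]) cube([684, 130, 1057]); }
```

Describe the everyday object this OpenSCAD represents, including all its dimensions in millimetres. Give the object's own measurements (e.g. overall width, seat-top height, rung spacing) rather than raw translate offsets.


A wall 3434 mm long (x), 130 mm thick (y), 2864 mm tall, with a rectangular window opening cut through it. The opening is 684 mm wide and 1057 mm tall; its sill is at z = 810 mm and its near (−x) edge is 862 mm from the wall's −x end. The opening passes through the full wall thickness.


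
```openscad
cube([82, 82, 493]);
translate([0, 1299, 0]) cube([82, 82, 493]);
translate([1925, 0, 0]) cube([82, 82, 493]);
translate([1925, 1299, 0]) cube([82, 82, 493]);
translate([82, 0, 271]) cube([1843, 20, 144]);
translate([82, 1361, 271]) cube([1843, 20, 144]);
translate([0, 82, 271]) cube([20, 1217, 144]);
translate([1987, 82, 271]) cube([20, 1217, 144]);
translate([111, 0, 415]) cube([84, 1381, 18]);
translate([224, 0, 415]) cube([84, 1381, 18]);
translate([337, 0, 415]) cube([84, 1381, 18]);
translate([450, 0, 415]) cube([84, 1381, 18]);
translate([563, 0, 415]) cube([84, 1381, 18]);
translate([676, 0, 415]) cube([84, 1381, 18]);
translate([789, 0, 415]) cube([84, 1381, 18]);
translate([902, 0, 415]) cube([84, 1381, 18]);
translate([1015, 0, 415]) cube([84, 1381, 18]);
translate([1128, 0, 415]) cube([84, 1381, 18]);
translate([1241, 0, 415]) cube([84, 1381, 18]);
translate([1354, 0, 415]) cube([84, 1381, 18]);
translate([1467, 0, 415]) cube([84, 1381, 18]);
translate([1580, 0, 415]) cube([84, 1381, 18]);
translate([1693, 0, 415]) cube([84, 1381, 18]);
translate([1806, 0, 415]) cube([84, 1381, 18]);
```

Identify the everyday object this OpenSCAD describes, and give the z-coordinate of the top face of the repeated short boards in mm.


A bed frame. The slat-top height is 433 mm.

Four posts, four rails, and a row of slats — a bed frame. Slats sit on the rails at z = 271 + 144 = 415; with slat thickness 18, the top is 433 mm.


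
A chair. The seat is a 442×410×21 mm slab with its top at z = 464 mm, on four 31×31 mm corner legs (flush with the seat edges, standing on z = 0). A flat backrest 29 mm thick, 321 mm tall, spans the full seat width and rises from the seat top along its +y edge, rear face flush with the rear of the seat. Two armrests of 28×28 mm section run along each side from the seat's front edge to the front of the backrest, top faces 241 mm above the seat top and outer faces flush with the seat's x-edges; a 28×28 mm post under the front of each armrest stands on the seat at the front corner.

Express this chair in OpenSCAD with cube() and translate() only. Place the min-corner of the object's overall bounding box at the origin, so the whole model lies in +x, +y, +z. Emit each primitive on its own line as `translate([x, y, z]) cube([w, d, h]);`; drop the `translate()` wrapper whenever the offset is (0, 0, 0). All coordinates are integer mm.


translate([0, 0, 443]) cube([442, 410, 21]);
cube([31, 31, 443]);
translate([411, 0, 0]) cube([31, 31, 443]);
translate([0, 379, 0]) cube([31, 31, 443]);
translate([411, 379, 0]) cube([31, 31, 443]);
translate([0, 381, 464]) cube([442, 29, 321]);
translate([0, 0, 677]) cube([28, 381, 28]);
translate([414, 0, 677]) cube([28, 381, 28]);
translate([0, 0, 464]) cube([28, 28, 213]);
translate([414, 0, 464]) cube([28, 28, 213]);


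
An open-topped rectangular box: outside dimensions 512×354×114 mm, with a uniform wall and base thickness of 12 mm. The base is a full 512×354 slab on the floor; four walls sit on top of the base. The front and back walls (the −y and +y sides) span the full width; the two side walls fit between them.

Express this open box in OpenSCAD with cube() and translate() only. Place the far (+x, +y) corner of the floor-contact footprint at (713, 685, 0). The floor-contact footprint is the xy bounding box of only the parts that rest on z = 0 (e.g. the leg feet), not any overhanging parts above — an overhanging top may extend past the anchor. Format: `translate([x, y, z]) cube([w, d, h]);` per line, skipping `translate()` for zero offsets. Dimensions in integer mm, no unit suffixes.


translate([201, 331, 0]) cube([512, 354, 12]);
translate([201, 331, 12]) cube([512, 12, 102]);
translate([201, 673, 12]) cube([512, 12, 102]);
translate([201, 343, 12]) cube([12, 330, 102]);
translate([701, 343, 12]) cube([12, 330, 102]);


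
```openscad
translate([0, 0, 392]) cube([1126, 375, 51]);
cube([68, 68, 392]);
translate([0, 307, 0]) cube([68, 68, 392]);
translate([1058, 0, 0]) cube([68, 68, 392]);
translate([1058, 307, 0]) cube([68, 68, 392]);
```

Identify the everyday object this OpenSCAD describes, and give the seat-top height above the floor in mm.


A bench. The seat-top height is 443 mm.

A long slab on four corner posts — a bench. The slab sits at z = 392 with thickness 51, so the top is 392 + 51 = 443 mm.


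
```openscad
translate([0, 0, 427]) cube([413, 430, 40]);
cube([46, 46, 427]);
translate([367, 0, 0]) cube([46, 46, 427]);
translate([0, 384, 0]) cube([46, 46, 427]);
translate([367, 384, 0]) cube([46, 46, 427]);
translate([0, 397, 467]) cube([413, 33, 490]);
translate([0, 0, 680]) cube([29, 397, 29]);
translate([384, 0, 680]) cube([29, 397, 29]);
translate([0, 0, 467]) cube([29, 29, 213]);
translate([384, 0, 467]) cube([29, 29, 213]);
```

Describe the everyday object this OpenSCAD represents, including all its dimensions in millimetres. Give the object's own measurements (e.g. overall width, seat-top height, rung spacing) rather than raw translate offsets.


A chair. The seat is a 413×430×40 mm slab with its top at z = 467 mm, on four 46×46 mm corner legs (flush with the seat edges, standing on z = 0). A flat backrest 33 mm thick, 490 mm tall, spans the full seat width and rises from the seat top along its +y edge, rear face flush with the rear of the seat. Two armrests of 29×29 mm section run along each side from the seat's front edge to the front of the backrest, top faces 242 mm above the seat top and outer faces flush with the seat's x-edges; a 29×29 mm post under the front of each armrest stands on the seat at the front corner.


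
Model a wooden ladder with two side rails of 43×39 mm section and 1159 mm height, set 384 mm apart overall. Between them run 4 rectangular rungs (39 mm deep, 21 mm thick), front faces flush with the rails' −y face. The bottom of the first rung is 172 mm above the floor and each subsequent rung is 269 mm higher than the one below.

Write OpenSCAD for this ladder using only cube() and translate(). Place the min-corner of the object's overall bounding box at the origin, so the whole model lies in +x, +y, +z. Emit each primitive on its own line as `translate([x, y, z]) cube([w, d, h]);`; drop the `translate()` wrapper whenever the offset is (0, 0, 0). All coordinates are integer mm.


cube([43, 39, 1159]);
translate([341, 0, 0]) cube([43, 39, 1159]);
translate([43, 0, 172]) cube([298, 39, 21]);
translate([43, 0, 441]) cube([298, 39, 21]);
translate([43, 0, 710]) cube([298, 39, 21]);
translate([43, 0, 979]) cube([298, 39, 21]);


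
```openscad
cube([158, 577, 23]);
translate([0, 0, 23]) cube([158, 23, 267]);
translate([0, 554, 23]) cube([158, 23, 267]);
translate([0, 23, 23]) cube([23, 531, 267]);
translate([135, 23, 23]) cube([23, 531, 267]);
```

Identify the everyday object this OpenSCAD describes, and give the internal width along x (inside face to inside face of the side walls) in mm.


An open box. The internal width is 112 mm.

A 158×577 base slab with four walls standing on it — an open box. The base is 158 mm wide and the walls are 23 mm thick, so the internal width is 158 − 2 × 23 = 112 mm.


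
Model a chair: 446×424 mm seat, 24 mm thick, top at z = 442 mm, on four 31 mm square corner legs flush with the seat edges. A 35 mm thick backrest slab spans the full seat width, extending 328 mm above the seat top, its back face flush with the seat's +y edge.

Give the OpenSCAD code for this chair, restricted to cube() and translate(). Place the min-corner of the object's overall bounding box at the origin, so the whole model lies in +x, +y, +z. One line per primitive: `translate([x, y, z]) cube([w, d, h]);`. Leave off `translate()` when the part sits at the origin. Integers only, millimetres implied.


translate([0, 0, 418]) cube([446, 424, 24]);
cube([31, 31, 418]);
translate([415, 0, 0]) cube([31, 31, 418]);
translate([0, 393, 0]) cube([31, 31, 418]);
translate([415, 393, 0]) cube([31, 31, 418]);
translate([0, 389, 442]) cube([446, 35, 328]);


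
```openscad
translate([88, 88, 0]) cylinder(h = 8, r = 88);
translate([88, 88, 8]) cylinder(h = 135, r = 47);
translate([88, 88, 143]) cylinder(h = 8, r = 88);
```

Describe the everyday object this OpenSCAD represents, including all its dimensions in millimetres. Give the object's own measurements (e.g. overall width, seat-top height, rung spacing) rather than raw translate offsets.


A spool: two coaxial disc flanges of radius 88 mm and thickness 8 mm, joined by a core cylinder of radius 47 mm and height 135 mm. The lower flange rests on z = 0 and the three cylinders share a vertical axis.


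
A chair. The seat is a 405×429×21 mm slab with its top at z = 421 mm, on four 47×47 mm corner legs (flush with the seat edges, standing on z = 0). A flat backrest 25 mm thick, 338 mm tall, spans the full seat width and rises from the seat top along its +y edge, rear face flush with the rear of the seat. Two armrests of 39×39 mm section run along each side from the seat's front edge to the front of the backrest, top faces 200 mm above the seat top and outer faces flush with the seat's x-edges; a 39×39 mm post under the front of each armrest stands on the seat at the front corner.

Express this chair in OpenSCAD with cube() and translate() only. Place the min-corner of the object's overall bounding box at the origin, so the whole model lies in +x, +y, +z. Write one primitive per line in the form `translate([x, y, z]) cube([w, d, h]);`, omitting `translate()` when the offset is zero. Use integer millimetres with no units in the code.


translate([0, 0, 400]) cube([405, 429, 21]);
cube([47, 47, 400]);
translate([358, 0, 0]) cube([47, 47, 400]);
translate([0, 382, 0]) cube([47, 47, 400]);
translate([358, 382, 0]) cube([47, 47, 400]);
translate([0, 404, 421]) cube([405, 25, 338]);
translate([0, 0, 582]) cube([39, 404, 39]);
translate([366, 0, 582]) cube([39, 404, 39]);
translate([0, 0, 421]) cube([39, 39, 161]);
translate([366, 0, 421]) cube([39, 39, 161]);


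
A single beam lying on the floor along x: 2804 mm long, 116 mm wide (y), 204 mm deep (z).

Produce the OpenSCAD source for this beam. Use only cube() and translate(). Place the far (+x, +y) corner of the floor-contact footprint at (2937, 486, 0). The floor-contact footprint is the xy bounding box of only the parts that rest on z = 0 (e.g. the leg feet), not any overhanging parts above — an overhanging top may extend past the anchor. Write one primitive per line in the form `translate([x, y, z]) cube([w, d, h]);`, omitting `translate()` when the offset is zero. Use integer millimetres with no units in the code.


translate([133, 370, 0]) cube([2804, 116, 204]);


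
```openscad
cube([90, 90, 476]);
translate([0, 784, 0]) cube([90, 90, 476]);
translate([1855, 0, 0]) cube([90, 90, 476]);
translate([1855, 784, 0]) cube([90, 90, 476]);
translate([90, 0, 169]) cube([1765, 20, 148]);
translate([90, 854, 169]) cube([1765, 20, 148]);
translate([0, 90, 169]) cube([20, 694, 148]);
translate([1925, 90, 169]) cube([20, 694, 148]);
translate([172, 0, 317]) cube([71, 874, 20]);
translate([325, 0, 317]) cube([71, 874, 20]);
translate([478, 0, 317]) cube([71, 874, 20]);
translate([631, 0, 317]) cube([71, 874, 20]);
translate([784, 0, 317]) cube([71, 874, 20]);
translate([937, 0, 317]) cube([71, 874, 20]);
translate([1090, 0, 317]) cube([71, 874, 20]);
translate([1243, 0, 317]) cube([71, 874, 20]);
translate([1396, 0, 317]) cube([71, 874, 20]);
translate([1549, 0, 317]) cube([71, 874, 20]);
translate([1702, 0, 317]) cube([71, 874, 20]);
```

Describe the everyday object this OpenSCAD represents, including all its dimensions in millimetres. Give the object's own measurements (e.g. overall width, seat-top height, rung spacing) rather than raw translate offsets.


A bed frame 1945 mm long (x) by 874 mm wide (y). Four 90×90 mm corner posts, 476 mm tall, at the corners of the footprint. Four rails of 20 mm thickness and 148 mm height run between adjacent posts with their undersides at z = 169 mm, their outer faces flush with the outside of the frame (the two x-running rails run between the posts' inner faces; the two y-running rails run between the posts' inner faces). 11 slats, each 71 mm wide (x) and 20 mm thick, lie across the top of the two x-running rails, running the full 874 mm width of the frame in y; along x they sit between the end posts with a 82 mm gap after the −x posts and between neighbouring slats and before the +x posts.
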